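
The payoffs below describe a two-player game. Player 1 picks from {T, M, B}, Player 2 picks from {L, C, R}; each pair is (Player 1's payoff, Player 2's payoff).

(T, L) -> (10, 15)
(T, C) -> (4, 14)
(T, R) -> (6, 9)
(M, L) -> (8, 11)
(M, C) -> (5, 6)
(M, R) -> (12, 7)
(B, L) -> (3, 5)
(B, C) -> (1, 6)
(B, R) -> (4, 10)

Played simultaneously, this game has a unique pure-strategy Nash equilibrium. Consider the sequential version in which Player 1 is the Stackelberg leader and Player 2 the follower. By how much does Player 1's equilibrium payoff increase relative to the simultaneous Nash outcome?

0

Solve by backward induction (Player 1 leads).
- T: Player 2 compares 15, 14, 9 and picks L; Player 1 would get 10.
- M: Player 2 compares 11, 6, 7 and picks L; Player 1 would get 8.
- B: Player 2 compares 5, 6, 10 and picks R; Player 1 would get 4.
Among 10, 8, 4, the best is 10 at T. Subgame-perfect outcome: (T, L) with payoffs (10, 15).
Now find the simultaneous Nash equilibrium.
Player 1's best replies: L→T; C→M; R→M.
Player 2's best replies: T→L; M→L; B→R.
Only (T, L) has each player best-responding; Nash payoffs (10, 15).
Player 1's commitment gain: 10 − 10 = 0.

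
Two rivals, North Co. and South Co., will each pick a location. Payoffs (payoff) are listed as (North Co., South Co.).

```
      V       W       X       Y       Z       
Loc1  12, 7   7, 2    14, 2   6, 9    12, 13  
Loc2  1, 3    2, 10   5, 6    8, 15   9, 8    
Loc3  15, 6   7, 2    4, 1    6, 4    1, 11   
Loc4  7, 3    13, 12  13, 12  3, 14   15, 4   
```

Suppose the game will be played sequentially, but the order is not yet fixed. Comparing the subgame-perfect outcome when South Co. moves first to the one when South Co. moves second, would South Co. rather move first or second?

first

If North Co. leads: South Co.'s best replies are Loc1→Z, Loc2→Y, Loc3→Z, Loc4→Y; North Co.'s induced payoffs 12, 8, 1, 3; outcome (Loc1, Z), payoffs (12, 13).
If South Co. leads: North Co.'s best replies are V→Loc3, W→Loc4, X→Loc1, Y→Loc2, Z→Loc4; South Co.'s induced payoffs 6, 12, 2, 15, 4; outcome (Loc2, Y), payoffs (8, 15).
South Co. gets 15 moving first and 13 moving second, so South Co. prefers to move first.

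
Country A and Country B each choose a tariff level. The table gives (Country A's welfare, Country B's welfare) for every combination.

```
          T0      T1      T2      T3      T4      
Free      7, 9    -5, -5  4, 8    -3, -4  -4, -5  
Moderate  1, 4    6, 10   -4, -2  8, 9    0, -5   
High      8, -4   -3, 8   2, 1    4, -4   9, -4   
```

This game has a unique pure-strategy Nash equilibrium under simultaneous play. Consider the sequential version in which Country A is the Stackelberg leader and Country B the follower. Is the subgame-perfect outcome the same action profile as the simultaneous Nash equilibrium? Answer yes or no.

Solve by backward induction (Country A leads).
- Free: BR = T0, leader payoff 7.
- Moderate: BR = T1, leader payoff 6.
- High: BR = T1, leader payoff -3.
Country A's induced payoffs are 7, 6, -3, so Country A commits to Free. Subgame-perfect outcome: (Free, T0) with payoffs (7, 9).
For the simultaneous game, intersect best replies.
Country A's best replies: T0→High; T1→Moderate; T2→Free; T3→Moderate; T4→High.
Country B's best replies: Free→T0; Moderate→T1; High→T1.
Only (Moderate, T1) has each player best-responding; Nash payoffs (6, 10).
Sequential outcome (Free, T0) differs from the Nash profile (Moderate, T1).

no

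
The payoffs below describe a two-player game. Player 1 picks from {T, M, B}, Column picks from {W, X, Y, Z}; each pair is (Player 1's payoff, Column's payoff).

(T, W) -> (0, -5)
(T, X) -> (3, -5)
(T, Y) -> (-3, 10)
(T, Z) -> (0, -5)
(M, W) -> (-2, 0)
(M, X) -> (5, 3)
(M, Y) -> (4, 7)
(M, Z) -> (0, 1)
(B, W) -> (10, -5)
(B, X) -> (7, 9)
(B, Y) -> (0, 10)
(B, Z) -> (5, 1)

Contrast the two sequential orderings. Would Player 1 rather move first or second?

second

If Player 1 leads: Column's best replies are T→Y, M→Y, B→Y; Player 1's induced payoffs -3, 4, 0; outcome (M, Y), payoffs (4, 7).
If Column leads: Player 1's best replies are W→B, X→B, Y→M, Z→B; Column's induced payoffs -5, 9, 7, 1; outcome (B, X), payoffs (7, 9).
Player 1 gets 4 moving first and 7 moving second, so Player 1 prefers to move second.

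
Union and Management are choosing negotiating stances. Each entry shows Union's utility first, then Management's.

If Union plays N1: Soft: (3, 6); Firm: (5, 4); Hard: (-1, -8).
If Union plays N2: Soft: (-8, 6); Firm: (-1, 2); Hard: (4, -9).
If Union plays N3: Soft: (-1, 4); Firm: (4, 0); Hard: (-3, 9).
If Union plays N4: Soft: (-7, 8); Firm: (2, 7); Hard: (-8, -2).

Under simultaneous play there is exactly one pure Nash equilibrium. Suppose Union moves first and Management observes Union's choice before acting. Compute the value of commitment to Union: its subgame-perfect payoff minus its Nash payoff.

Backward induction with Union moving first.
- N1: Management compares 6, 4, -8 and picks Soft; Union would get 3.
- N2: Management compares 6, 2, -9 and picks Soft; Union would get -8.
- N3: Management compares 4, 0, 9 and picks Hard; Union would get -3.
- N4: Management compares 8, 7, -2 and picks Soft; Union would get -7.
Among 3, -8, -3, -7, the best is 3 at N1. Subgame-perfect outcome: (N1, Soft) with payoffs (3, 6).
For the simultaneous game, intersect best replies.
Union's best replies: Soft→N1; Firm→N1; Hard→N2.
Management's best replies: N1→Soft; N2→Soft; N3→Hard; N4→Soft.
The unique mutual best reply is (N1, Soft), giving (3, 6).
Union's commitment gain: 3 − 3 = 0.

0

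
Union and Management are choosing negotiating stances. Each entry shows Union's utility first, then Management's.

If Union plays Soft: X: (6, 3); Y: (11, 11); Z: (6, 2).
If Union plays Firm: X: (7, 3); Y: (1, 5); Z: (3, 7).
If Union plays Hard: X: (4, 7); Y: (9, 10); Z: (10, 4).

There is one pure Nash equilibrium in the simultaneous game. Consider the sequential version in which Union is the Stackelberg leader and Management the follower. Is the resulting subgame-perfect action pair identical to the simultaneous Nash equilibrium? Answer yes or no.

Backward induction with Union moving first.
- Soft: Management compares 3, 11, 2 and picks Y; Union would get 11.
- Firm: Management compares 3, 5, 7 and picks Z; Union would get 3.
- Hard: Management compares 7, 10, 4 and picks Y; Union would get 9.
Maximizing over 11, 3, 9, Union chooses Soft. Subgame-perfect outcome: (Soft, Y) with payoffs (11, 11).
Now find the simultaneous Nash equilibrium.
Union's best replies: X→Firm; Y→Soft; Z→Hard.
Management's best replies: Soft→Y; Firm→Z; Hard→Y.
Only (Soft, Y) has each player best-responding; Nash payoffs (11, 11).
Sequential outcome (Soft, Y) coincides with the Nash profile (Soft, Y).

yes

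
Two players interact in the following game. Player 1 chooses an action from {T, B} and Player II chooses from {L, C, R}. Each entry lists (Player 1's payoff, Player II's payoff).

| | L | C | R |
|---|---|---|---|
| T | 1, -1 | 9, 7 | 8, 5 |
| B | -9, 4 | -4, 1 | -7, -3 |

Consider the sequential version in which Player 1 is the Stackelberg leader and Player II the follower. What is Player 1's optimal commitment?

T

Player II best-responds to each possible Player 1 move:
- T: BR = C, leader payoff 9.
- B: BR = L, leader payoff -9.
Maximizing over 9, -9, Player 1 chooses T. Subgame-perfect outcome: (T, C) with payoffs (9, 7).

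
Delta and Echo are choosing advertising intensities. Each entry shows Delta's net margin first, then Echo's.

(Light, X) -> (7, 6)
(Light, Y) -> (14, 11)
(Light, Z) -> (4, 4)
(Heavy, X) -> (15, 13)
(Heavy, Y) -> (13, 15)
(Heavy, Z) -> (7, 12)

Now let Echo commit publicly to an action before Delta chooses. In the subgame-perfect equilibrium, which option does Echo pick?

Work backward from Delta's decision.
- X: BR = Heavy, leader payoff 13.
- Y: BR = Light, leader payoff 11.
- Z: BR = Heavy, leader payoff 12.
Echo's induced payoffs are 13, 11, 12, so Echo commits to X. Subgame-perfect outcome: (Heavy, X) with payoffs (15, 13).

X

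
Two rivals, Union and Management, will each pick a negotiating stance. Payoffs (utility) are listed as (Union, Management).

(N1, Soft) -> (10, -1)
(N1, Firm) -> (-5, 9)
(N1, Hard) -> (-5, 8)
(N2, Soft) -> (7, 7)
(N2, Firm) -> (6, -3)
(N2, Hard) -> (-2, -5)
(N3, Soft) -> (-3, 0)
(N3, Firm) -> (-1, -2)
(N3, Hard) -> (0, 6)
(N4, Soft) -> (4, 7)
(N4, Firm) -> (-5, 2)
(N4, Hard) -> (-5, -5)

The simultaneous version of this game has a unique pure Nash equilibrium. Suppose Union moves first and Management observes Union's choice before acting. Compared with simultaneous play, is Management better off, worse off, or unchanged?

better off

Solve by backward induction (Union leads).
- N1: Management compares -1, 9, 8 and picks Firm; Union would get -5.
- N2: Management compares 7, -3, -5 and picks Soft; Union would get 7.
- N3: Management compares 0, -2, 6 and picks Hard; Union would get 0.
- N4: Management compares 7, 2, -5 and picks Soft; Union would get 4.
Among -5, 7, 0, 4, the best is 7 at N2. Subgame-perfect outcome: (N2, Soft) with payoffs (7, 7).
For the simultaneous game, intersect best replies.
Union's best replies: Soft→N1; Firm→N2; Hard→N3.
Management's best replies: N1→Firm; N2→Soft; N3→Hard; N4→Soft.
The unique mutual best reply is (N3, Hard), giving (0, 6).
Management earns 7 sequentially versus 6 at the Nash outcome: better off.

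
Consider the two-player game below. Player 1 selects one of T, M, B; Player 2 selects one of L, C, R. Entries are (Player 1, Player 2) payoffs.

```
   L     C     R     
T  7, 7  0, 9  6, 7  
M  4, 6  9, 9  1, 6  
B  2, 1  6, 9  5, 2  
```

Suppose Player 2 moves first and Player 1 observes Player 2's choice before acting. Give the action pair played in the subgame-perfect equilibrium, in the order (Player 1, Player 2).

(M, C)

Solve by backward induction (Player 2 leads).
- L: BR = T, leader payoff 7.
- C: BR = M, leader payoff 9.
- R: BR = T, leader payoff 7.
Maximizing over 7, 9, 7, Player 2 chooses C. Subgame-perfect outcome: (M, C) with payoffs (9, 9).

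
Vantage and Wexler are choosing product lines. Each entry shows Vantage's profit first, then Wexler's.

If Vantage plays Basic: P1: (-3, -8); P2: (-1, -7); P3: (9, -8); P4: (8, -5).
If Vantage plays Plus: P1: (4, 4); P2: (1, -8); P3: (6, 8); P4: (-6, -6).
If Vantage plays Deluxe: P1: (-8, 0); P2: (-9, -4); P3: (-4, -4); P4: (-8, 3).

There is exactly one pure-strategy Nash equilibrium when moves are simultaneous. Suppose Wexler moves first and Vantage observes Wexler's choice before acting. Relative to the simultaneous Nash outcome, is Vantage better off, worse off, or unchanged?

Solve by backward induction (Wexler leads).
- P1: BR = Plus, leader payoff 4.
- P2: BR = Plus, leader payoff -8.
- P3: BR = Basic, leader payoff -8.
- P4: BR = Basic, leader payoff -5.
Maximizing over 4, -8, -8, -5, Wexler chooses P1. Subgame-perfect outcome: (Plus, P1) with payoffs (4, 4).
For the simultaneous game, intersect best replies.
Vantage's best replies: P1→Plus; P2→Plus; P3→Basic; P4→Basic.
Wexler's best replies: Basic→P4; Plus→P3; Deluxe→P4.
Only (Basic, P4) has each player best-responding; Nash payoffs (8, -5).
Vantage earns 4 sequentially versus 8 at the Nash outcome: worse off.

worse off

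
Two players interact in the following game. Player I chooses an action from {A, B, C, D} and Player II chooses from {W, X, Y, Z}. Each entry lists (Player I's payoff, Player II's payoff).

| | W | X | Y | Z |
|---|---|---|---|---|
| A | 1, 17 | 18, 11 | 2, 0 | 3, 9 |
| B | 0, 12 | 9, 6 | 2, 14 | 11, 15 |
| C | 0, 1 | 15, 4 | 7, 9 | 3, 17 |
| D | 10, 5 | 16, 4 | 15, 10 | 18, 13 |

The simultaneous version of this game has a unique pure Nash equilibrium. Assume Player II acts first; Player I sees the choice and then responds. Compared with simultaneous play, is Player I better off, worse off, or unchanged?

Player I best-responds to each possible Player II move:
- W: Player I compares 1, 0, 0, 10 and picks D; Player II would get 5.
- X: Player I compares 18, 9, 15, 16 and picks A; Player II would get 11.
- Y: Player I compares 2, 2, 7, 15 and picks D; Player II would get 10.
- Z: Player I compares 3, 11, 3, 18 and picks D; Player II would get 13.
Among 5, 11, 10, 13, the best is 13 at Z. Subgame-perfect outcome: (D, Z) with payoffs (18, 13).
For the simultaneous game, intersect best replies.
Player I's best replies: W→D; X→A; Y→D; Z→D.
Player II's best replies: A→W; B→Z; C→Z; D→Z.
The unique mutual best reply is (D, Z), giving (18, 13).
Player I earns 18 sequentially versus 18 at the Nash outcome: unchanged.

unchanged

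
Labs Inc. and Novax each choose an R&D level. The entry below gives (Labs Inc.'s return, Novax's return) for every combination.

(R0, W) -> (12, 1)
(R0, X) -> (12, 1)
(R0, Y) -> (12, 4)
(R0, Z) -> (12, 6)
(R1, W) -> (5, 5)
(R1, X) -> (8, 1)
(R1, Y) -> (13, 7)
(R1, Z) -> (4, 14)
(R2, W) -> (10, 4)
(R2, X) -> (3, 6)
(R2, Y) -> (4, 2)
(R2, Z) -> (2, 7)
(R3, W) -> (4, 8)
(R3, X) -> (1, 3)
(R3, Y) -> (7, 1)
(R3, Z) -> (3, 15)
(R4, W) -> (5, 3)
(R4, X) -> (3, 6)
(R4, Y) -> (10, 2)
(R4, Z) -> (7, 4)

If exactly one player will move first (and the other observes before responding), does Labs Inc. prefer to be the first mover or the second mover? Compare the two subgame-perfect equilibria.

second

If Labs Inc. leads: Novax's best replies are R0→Z, R1→Z, R2→Z, R3→Z, R4→X; Labs Inc.'s induced payoffs 12, 4, 2, 3, 3; outcome (R0, Z), payoffs (12, 6).
If Novax leads: Labs Inc.'s best replies are W→R0, X→R0, Y→R1, Z→R0; Novax's induced payoffs 1, 1, 7, 6; outcome (R1, Y), payoffs (13, 7).
Labs Inc. gets 12 moving first and 13 moving second, so Labs Inc. prefers to move second.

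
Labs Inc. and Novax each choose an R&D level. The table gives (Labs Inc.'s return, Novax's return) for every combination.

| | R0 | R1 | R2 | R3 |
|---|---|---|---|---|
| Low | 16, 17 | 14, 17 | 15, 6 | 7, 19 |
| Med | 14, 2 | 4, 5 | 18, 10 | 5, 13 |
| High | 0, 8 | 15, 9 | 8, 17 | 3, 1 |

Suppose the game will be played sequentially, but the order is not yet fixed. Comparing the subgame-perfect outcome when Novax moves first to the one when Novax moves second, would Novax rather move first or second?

If Labs Inc. leads: Novax's best replies are Low→R3, Med→R3, High→R2; Labs Inc.'s induced payoffs 7, 5, 8; outcome (High, R2), payoffs (8, 17).
If Novax leads: Labs Inc.'s best replies are R0→Low, R1→High, R2→Med, R3→Low; Novax's induced payoffs 17, 9, 10, 19; outcome (Low, R3), payoffs (7, 19).
Novax gets 19 moving first and 17 moving second, so Novax prefers to move first.

first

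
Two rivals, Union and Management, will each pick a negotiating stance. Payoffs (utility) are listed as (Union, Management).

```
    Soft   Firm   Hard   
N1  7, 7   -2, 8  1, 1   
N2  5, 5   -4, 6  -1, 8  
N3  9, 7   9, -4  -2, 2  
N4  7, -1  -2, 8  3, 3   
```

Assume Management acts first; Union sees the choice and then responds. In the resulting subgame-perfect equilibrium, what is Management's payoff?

7

Union best-responds to each possible Management move:
- Soft: Union compares 7, 5, 9, 7 and picks N3; Management would get 7.
- Firm: Union compares -2, -4, 9, -2 and picks N3; Management would get -4.
- Hard: Union compares 1, -1, -2, 3 and picks N4; Management would get 3.
Management's induced payoffs are 7, -4, 3, so Management commits to Soft. Subgame-perfect outcome: (N3, Soft) with payoffs (9, 7).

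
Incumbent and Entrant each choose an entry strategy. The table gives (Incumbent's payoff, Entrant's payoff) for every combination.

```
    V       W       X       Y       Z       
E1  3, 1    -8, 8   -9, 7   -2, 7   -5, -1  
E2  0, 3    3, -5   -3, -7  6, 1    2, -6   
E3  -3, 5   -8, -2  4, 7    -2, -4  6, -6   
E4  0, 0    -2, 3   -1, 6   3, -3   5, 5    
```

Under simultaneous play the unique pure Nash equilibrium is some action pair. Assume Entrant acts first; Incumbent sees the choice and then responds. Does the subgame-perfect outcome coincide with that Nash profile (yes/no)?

Backward induction with Entrant moving first.
- V → Incumbent plays E1 (best of 3, 0, -3, 0); Entrant gets 1.
- W → Incumbent plays E2 (best of -8, 3, -8, -2); Entrant gets -5.
- X → Incumbent plays E3 (best of -9, -3, 4, -1); Entrant gets 7.
- Y → Incumbent plays E2 (best of -2, 6, -2, 3); Entrant gets 1.
- Z → Incumbent plays E3 (best of -5, 2, 6, 5); Entrant gets -6.
Maximizing over 1, -5, 7, 1, -6, Entrant chooses X. Subgame-perfect outcome: (E3, X) with payoffs (4, 7).
Now find the simultaneous Nash equilibrium.
Incumbent's best replies: V→E1; W→E2; X→E3; Y→E2; Z→E3.
Entrant's best replies: E1→W; E2→V; E3→X; E4→X.
The unique mutual best reply is (E3, X), giving (4, 7).
Sequential outcome (E3, X) coincides with the Nash profile (E3, X).

yes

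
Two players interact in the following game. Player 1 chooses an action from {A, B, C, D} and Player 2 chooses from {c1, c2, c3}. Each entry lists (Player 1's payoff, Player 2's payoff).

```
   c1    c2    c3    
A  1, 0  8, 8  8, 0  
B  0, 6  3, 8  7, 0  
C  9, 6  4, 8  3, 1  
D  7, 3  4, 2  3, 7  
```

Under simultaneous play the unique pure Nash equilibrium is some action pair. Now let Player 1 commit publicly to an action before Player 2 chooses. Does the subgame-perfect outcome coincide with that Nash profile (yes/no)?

Work backward from Player 2's decision.
- A: Player 2 compares 0, 8, 0 and picks c2; Player 1 would get 8.
- B: Player 2 compares 6, 8, 0 and picks c2; Player 1 would get 3.
- C: Player 2 compares 6, 8, 1 and picks c2; Player 1 would get 4.
- D: Player 2 compares 3, 2, 7 and picks c3; Player 1 would get 3.
Among 8, 3, 4, 3, the best is 8 at A. Subgame-perfect outcome: (A, c2) with payoffs (8, 8).
Now find the simultaneous Nash equilibrium.
Player 1's best replies: c1→C; c2→A; c3→A.
Player 2's best replies: A→c2; B→c2; C→c2; D→c3.
The unique mutual best reply is (A, c2), giving (8, 8).
Sequential outcome (A, c2) coincides with the Nash profile (A, c2).

yes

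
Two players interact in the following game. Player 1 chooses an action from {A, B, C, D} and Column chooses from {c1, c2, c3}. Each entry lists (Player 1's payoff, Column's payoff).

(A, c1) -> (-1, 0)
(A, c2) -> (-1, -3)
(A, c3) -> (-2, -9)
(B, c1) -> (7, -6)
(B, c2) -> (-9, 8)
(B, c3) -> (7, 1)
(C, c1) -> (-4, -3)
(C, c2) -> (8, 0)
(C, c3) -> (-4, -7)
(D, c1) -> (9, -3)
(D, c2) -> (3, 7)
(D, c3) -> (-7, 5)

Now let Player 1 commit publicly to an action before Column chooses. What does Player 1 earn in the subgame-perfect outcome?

Solve by backward induction (Player 1 leads).
- A: BR = c1, leader payoff -1.
- B: BR = c2, leader payoff -9.
- C: BR = c2, leader payoff 8.
- D: BR = c2, leader payoff 3.
Among -1, -9, 8, 3, the best is 8 at C. Subgame-perfect outcome: (C, c2) with payoffs (8, 0).

8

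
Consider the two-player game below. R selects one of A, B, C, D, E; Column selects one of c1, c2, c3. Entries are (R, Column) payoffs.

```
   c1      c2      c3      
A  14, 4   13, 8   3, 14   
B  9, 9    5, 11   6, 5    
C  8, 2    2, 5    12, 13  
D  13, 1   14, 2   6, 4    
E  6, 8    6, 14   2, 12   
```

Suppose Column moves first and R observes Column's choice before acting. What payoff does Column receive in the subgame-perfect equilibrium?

Work backward from R's decision.
- c1: BR = A, leader payoff 4.
- c2: BR = D, leader payoff 2.
- c3: BR = C, leader payoff 13.
Column's induced payoffs are 4, 2, 13, so Column commits to c3. Subgame-perfect outcome: (C, c3) with payoffs (12, 13).

13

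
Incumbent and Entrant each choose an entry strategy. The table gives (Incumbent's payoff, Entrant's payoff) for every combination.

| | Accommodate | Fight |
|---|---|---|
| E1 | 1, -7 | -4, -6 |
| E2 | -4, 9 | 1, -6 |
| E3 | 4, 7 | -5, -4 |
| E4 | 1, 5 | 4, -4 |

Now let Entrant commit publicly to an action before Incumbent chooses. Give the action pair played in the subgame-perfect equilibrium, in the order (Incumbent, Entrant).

Incumbent best-responds to each possible Entrant move:
- Accommodate: Incumbent compares 1, -4, 4, 1 and picks E3; Entrant would get 7.
- Fight: Incumbent compares -4, 1, -5, 4 and picks E4; Entrant would get -4.
Entrant's induced payoffs are 7, -4, so Entrant commits to Accommodate. Subgame-perfect outcome: (E3, Accommodate) with payoffs (4, 7).

(E3, Accommodate)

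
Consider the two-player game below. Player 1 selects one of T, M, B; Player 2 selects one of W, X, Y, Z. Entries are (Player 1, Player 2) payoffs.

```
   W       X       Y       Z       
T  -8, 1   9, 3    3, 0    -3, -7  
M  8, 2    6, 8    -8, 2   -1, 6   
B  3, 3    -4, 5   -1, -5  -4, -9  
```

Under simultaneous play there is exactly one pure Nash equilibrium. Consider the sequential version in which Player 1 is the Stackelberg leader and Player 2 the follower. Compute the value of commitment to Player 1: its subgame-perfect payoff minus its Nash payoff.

Player 2 best-responds to each possible Player 1 move:
- T → Player 2 plays X (best of 1, 3, 0, -7); Player 1 gets 9.
- M → Player 2 plays X (best of 2, 8, 2, 6); Player 1 gets 6.
- B → Player 2 plays X (best of 3, 5, -5, -9); Player 1 gets -4.
Maximizing over 9, 6, -4, Player 1 chooses T. Subgame-perfect outcome: (T, X) with payoffs (9, 3).
Now find the simultaneous Nash equilibrium.
Player 1's best replies: W→M; X→T; Y→T; Z→M.
Player 2's best replies: T→X; M→X; B→X.
The unique mutual best reply is (T, X), giving (9, 3).
Player 1's commitment gain: 9 − 9 = 0.

0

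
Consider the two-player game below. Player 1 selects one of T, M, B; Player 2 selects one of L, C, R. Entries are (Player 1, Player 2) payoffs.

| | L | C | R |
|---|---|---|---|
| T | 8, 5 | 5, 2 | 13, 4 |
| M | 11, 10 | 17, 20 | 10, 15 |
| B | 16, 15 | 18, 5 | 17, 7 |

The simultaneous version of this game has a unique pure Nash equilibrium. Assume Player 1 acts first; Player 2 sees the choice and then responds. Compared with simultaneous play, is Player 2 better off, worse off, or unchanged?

Player 2 best-responds to each possible Player 1 move:
- T: Player 2 compares 5, 2, 4 and picks L; Player 1 would get 8.
- M: Player 2 compares 10, 20, 15 and picks C; Player 1 would get 17.
- B: Player 2 compares 15, 5, 7 and picks L; Player 1 would get 16.
Maximizing over 8, 17, 16, Player 1 chooses M. Subgame-perfect outcome: (M, C) with payoffs (17, 20).
Under simultaneous play:
Player 1's best replies: L→B; C→B; R→B.
Player 2's best replies: T→L; M→C; B→L.
Only (B, L) has each player best-responding; Nash payoffs (16, 15).
Player 2 earns 20 sequentially versus 15 at the Nash outcome: better off.

better off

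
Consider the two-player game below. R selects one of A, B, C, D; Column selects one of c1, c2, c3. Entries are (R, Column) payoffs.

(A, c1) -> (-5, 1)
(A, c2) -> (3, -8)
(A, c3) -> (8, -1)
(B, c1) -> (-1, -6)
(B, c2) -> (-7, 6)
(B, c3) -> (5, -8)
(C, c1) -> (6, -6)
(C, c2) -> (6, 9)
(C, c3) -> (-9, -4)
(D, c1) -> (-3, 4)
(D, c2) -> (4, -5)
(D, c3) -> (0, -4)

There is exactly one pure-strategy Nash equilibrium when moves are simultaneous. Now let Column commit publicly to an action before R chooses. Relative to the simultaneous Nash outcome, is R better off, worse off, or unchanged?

Work backward from R's decision.
- c1: R compares -5, -1, 6, -3 and picks C; Column would get -6.
- c2: R compares 3, -7, 6, 4 and picks C; Column would get 9.
- c3: R compares 8, 5, -9, 0 and picks A; Column would get -1.
Among -6, 9, -1, the best is 9 at c2. Subgame-perfect outcome: (C, c2) with payoffs (6, 9).
For the simultaneous game, intersect best replies.
R's best replies: c1→C; c2→C; c3→A.
Column's best replies: A→c1; B→c2; C→c2; D→c1.
Only (C, c2) has each player best-responding; Nash payoffs (6, 9).
R earns 6 sequentially versus 6 at the Nash outcome: unchanged.

unchanged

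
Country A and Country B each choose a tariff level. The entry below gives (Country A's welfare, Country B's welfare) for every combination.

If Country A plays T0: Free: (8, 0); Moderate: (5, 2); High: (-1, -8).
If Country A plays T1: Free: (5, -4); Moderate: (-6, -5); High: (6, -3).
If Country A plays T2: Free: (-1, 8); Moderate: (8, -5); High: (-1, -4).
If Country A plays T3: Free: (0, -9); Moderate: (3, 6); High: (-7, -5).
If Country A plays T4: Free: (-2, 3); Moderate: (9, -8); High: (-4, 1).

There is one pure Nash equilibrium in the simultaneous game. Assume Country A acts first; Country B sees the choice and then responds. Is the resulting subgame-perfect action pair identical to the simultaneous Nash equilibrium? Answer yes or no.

Solve by backward induction (Country A leads).
- T0: BR = Moderate, leader payoff 5.
- T1: BR = High, leader payoff 6.
- T2: BR = Free, leader payoff -1.
- T3: BR = Moderate, leader payoff 3.
- T4: BR = Free, leader payoff -2.
Country A's induced payoffs are 5, 6, -1, 3, -2, so Country A commits to T1. Subgame-perfect outcome: (T1, High) with payoffs (6, -3).
Under simultaneous play:
Country A's best replies: Free→T0; Moderate→T4; High→T1.
Country B's best replies: T0→Moderate; T1→High; T2→Free; T3→Moderate; T4→Free.
Only (T1, High) has each player best-responding; Nash payoffs (6, -3).
Sequential outcome (T1, High) coincides with the Nash profile (T1, High).

yes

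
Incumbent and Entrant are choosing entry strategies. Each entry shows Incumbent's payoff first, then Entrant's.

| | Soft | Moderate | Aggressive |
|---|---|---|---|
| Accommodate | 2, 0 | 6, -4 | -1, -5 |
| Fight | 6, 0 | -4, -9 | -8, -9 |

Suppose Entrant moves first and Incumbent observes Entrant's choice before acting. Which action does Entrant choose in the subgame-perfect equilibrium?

Work backward from Incumbent's decision.
- Soft: BR = Fight, leader payoff 0.
- Moderate: BR = Accommodate, leader payoff -4.
- Aggressive: BR = Accommodate, leader payoff -5.
Entrant's induced payoffs are 0, -4, -5, so Entrant commits to Soft. Subgame-perfect outcome: (Fight, Soft) with payoffs (6, 0).

Soft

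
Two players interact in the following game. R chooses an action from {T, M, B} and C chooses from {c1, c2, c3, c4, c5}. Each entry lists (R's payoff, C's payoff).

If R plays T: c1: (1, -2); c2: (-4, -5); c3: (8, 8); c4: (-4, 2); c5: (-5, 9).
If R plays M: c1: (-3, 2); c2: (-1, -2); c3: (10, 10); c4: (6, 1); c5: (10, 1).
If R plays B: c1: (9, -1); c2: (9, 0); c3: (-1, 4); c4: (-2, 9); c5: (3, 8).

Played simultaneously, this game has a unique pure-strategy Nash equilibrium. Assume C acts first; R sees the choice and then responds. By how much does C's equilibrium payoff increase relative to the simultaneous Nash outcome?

0

Backward induction with C moving first.
- c1: R compares 1, -3, 9 and picks B; C would get -1.
- c2: R compares -4, -1, 9 and picks B; C would get 0.
- c3: R compares 8, 10, -1 and picks M; C would get 10.
- c4: R compares -4, 6, -2 and picks M; C would get 1.
- c5: R compares -5, 10, 3 and picks M; C would get 1.
C's induced payoffs are -1, 0, 10, 1, 1, so C commits to c3. Subgame-perfect outcome: (M, c3) with payoffs (10, 10).
Under simultaneous play:
R's best replies: c1→B; c2→B; c3→M; c4→M; c5→M.
C's best replies: T→c5; M→c3; B→c4.
The unique mutual best reply is (M, c3), giving (10, 10).
C's commitment gain: 10 − 10 = 0.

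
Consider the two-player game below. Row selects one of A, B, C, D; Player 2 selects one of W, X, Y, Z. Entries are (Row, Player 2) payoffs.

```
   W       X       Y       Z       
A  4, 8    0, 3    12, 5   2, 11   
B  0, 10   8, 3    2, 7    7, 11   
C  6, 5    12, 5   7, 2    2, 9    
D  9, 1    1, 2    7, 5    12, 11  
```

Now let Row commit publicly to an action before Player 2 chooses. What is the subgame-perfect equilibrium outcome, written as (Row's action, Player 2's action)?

(D, Z)

Work backward from Player 2's decision.
- A: Player 2 compares 8, 3, 5, 11 and picks Z; Row would get 2.
- B: Player 2 compares 10, 3, 7, 11 and picks Z; Row would get 7.
- C: Player 2 compares 5, 5, 2, 9 and picks Z; Row would get 2.
- D: Player 2 compares 1, 2, 5, 11 and picks Z; Row would get 12.
Among 2, 7, 2, 12, the best is 12 at D. Subgame-perfect outcome: (D, Z) with payoffs (12, 11).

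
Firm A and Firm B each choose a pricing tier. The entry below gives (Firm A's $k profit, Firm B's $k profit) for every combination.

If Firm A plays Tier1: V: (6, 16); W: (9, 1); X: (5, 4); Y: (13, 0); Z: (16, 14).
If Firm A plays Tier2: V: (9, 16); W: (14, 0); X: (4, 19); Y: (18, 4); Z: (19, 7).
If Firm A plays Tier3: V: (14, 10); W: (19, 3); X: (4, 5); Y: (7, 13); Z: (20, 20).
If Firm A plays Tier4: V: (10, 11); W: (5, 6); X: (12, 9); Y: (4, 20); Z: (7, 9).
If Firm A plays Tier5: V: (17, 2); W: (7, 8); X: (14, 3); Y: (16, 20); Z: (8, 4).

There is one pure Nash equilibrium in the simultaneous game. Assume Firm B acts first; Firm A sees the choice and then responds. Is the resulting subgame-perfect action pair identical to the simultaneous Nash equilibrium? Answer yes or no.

Solve by backward induction (Firm B leads).
- V: BR = Tier5, leader payoff 2.
- W: BR = Tier3, leader payoff 3.
- X: BR = Tier5, leader payoff 3.
- Y: BR = Tier2, leader payoff 4.
- Z: BR = Tier3, leader payoff 20.
Maximizing over 2, 3, 3, 4, 20, Firm B chooses Z. Subgame-perfect outcome: (Tier3, Z) with payoffs (20, 20).
Now find the simultaneous Nash equilibrium.
Firm A's best replies: V→Tier5; W→Tier3; X→Tier5; Y→Tier2; Z→Tier3.
Firm B's best replies: Tier1→V; Tier2→X; Tier3→Z; Tier4→Y; Tier5→Y.
The unique mutual best reply is (Tier3, Z), giving (20, 20).
Sequential outcome (Tier3, Z) coincides with the Nash profile (Tier3, Z).

yes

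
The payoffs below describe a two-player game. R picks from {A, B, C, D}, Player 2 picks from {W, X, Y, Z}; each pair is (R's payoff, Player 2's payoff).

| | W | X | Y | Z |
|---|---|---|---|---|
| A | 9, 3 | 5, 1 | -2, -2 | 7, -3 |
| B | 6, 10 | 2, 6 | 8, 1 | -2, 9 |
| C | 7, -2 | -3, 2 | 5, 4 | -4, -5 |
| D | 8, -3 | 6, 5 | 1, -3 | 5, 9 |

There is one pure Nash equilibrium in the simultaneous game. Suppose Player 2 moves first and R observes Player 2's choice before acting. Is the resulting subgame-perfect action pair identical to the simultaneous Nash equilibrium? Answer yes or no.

Solve by backward induction (Player 2 leads).
- W → R plays A (best of 9, 6, 7, 8); Player 2 gets 3.
- X → R plays D (best of 5, 2, -3, 6); Player 2 gets 5.
- Y → R plays B (best of -2, 8, 5, 1); Player 2 gets 1.
- Z → R plays A (best of 7, -2, -4, 5); Player 2 gets -3.
Maximizing over 3, 5, 1, -3, Player 2 chooses X. Subgame-perfect outcome: (D, X) with payoffs (6, 5).
Under simultaneous play:
R's best replies: W→A; X→D; Y→B; Z→A.
Player 2's best replies: A→W; B→W; C→Y; D→Z.
Only (A, W) has each player best-responding; Nash payoffs (9, 3).
Sequential outcome (D, X) differs from the Nash profile (A, W).

no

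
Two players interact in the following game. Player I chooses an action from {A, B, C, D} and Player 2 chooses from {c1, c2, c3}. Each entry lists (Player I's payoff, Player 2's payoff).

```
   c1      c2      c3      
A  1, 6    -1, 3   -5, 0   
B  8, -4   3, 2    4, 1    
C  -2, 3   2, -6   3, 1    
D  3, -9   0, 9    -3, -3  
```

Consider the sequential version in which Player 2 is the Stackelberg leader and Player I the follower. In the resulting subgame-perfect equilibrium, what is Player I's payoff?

Work backward from Player I's decision.
- c1: BR = B, leader payoff -4.
- c2: BR = B, leader payoff 2.
- c3: BR = B, leader payoff 1.
Among -4, 2, 1, the best is 2 at c2. Subgame-perfect outcome: (B, c2) with payoffs (3, 2).

3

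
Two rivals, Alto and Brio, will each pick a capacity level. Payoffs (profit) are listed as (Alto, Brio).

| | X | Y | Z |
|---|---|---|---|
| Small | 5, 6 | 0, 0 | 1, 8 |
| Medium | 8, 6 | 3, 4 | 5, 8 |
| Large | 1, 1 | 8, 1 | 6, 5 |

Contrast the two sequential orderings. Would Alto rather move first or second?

second

If Alto leads: Brio's best replies are Small→Z, Medium→Z, Large→Z; Alto's induced payoffs 1, 5, 6; outcome (Large, Z), payoffs (6, 5).
If Brio leads: Alto's best replies are X→Medium, Y→Large, Z→Large; Brio's induced payoffs 6, 1, 5; outcome (Medium, X), payoffs (8, 6).
Alto gets 6 moving first and 8 moving second, so Alto prefers to move second.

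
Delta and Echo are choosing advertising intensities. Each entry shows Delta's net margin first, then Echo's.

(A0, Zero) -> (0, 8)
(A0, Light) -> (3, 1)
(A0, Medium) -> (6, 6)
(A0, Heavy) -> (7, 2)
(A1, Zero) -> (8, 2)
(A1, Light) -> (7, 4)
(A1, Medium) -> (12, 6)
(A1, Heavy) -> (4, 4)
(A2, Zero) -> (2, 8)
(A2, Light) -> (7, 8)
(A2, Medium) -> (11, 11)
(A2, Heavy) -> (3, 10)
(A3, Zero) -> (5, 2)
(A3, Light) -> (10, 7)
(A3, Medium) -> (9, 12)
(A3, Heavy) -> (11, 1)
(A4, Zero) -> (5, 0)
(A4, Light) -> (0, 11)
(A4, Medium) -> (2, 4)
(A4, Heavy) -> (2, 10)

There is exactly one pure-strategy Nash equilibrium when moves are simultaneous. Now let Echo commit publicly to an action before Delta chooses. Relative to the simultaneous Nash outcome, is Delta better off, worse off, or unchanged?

Work backward from Delta's decision.
- Zero: Delta compares 0, 8, 2, 5, 5 and picks A1; Echo would get 2.
- Light: Delta compares 3, 7, 7, 10, 0 and picks A3; Echo would get 7.
- Medium: Delta compares 6, 12, 11, 9, 2 and picks A1; Echo would get 6.
- Heavy: Delta compares 7, 4, 3, 11, 2 and picks A3; Echo would get 1.
Maximizing over 2, 7, 6, 1, Echo chooses Light. Subgame-perfect outcome: (A3, Light) with payoffs (10, 7).
Now find the simultaneous Nash equilibrium.
Delta's best replies: Zero→A1; Light→A3; Medium→A1; Heavy→A3.
Echo's best replies: A0→Zero; A1→Medium; A2→Medium; A3→Medium; A4→Light.
The unique mutual best reply is (A1, Medium), giving (12, 6).
Delta earns 10 sequentially versus 12 at the Nash outcome: worse off.

worse off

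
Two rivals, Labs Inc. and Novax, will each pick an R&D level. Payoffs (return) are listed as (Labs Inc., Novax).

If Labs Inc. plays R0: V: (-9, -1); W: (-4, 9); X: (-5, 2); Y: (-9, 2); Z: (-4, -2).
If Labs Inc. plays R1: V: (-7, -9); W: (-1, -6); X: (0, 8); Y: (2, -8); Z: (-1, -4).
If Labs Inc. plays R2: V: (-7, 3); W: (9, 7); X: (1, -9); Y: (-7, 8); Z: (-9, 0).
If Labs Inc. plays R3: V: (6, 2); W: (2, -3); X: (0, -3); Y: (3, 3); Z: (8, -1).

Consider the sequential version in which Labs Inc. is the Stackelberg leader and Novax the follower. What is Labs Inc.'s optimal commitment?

R3

Backward induction with Labs Inc. moving first.
- R0: Novax compares -1, 9, 2, 2, -2 and picks W; Labs Inc. would get -4.
- R1: Novax compares -9, -6, 8, -8, -4 and picks X; Labs Inc. would get 0.
- R2: Novax compares 3, 7, -9, 8, 0 and picks Y; Labs Inc. would get -7.
- R3: Novax compares 2, -3, -3, 3, -1 and picks Y; Labs Inc. would get 3.
Labs Inc.'s induced payoffs are -4, 0, -7, 3, so Labs Inc. commits to R3. Subgame-perfect outcome: (R3, Y) with payoffs (3, 3).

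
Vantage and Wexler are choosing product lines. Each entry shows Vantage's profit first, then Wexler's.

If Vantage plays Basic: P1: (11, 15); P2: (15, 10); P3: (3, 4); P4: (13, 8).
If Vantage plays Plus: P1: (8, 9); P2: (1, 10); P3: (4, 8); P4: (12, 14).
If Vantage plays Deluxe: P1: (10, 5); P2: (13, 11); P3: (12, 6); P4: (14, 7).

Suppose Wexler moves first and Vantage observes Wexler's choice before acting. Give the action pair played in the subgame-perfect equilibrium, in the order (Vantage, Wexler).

(Basic, P1)

Vantage best-responds to each possible Wexler move:
- P1: BR = Basic, leader payoff 15.
- P2: BR = Basic, leader payoff 10.
- P3: BR = Deluxe, leader payoff 6.
- P4: BR = Deluxe, leader payoff 7.
Among 15, 10, 6, 7, the best is 15 at P1. Subgame-perfect outcome: (Basic, P1) with payoffs (11, 15).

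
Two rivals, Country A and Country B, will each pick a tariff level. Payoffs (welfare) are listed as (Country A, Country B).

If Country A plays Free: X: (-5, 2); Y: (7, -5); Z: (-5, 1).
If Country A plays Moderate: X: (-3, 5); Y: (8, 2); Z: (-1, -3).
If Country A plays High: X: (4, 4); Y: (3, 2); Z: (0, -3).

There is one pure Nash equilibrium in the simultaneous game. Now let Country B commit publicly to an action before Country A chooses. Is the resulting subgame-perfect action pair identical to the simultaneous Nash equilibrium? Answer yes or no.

yes

Work backward from Country A's decision.
- X → Country A plays High (best of -5, -3, 4); Country B gets 4.
- Y → Country A plays Moderate (best of 7, 8, 3); Country B gets 2.
- Z → Country A plays High (best of -5, -1, 0); Country B gets -3.
Maximizing over 4, 2, -3, Country B chooses X. Subgame-perfect outcome: (High, X) with payoffs (4, 4).
For the simultaneous game, intersect best replies.
Country A's best replies: X→High; Y→Moderate; Z→High.
Country B's best replies: Free→X; Moderate→X; High→X.
The unique mutual best reply is (High, X), giving (4, 4).
Sequential outcome (High, X) coincides with the Nash profile (High, X).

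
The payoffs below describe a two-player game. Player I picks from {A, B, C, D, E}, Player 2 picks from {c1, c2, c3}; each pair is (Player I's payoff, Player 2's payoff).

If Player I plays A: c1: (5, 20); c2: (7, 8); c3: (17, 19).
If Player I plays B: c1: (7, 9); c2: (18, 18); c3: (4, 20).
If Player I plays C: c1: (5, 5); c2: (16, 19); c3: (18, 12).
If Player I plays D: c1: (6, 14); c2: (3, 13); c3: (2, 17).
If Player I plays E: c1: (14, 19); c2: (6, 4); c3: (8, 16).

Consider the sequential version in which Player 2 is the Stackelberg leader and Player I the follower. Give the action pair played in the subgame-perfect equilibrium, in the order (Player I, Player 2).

Backward induction with Player 2 moving first.
- c1: BR = E, leader payoff 19.
- c2: BR = B, leader payoff 18.
- c3: BR = C, leader payoff 12.
Among 19, 18, 12, the best is 19 at c1. Subgame-perfect outcome: (E, c1) with payoffs (14, 19).

(E, c1)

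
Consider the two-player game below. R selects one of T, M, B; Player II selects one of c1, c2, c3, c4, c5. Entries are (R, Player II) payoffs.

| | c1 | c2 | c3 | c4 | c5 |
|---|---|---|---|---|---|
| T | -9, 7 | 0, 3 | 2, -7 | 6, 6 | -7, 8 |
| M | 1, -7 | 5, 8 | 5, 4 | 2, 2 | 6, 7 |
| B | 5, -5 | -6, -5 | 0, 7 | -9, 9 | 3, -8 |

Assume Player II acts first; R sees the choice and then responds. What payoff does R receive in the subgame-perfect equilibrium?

Work backward from R's decision.
- c1 → R plays B (best of -9, 1, 5); Player II gets -5.
- c2 → R plays M (best of 0, 5, -6); Player II gets 8.
- c3 → R plays M (best of 2, 5, 0); Player II gets 4.
- c4 → R plays T (best of 6, 2, -9); Player II gets 6.
- c5 → R plays M (best of -7, 6, 3); Player II gets 7.
Player II's induced payoffs are -5, 8, 4, 6, 7, so Player II commits to c2. Subgame-perfect outcome: (M, c2) with payoffs (5, 8).

5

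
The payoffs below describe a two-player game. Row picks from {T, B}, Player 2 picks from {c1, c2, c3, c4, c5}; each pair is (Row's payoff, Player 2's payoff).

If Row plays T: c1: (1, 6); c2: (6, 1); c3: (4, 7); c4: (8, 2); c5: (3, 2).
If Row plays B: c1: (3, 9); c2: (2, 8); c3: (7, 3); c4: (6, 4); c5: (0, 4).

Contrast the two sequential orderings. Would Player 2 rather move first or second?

If Row leads: Player 2's best replies are T→c3, B→c1; Row's induced payoffs 4, 3; outcome (T, c3), payoffs (4, 7).
If Player 2 leads: Row's best replies are c1→B, c2→T, c3→B, c4→T, c5→T; Player 2's induced payoffs 9, 1, 3, 2, 2; outcome (B, c1), payoffs (3, 9).
Player 2 gets 9 moving first and 7 moving second, so Player 2 prefers to move first.

first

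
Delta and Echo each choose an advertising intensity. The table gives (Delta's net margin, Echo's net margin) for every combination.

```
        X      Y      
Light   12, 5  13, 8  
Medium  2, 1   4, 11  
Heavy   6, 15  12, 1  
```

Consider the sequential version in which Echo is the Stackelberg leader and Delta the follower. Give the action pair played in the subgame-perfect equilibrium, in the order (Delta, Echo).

Backward induction with Echo moving first.
- X: Delta compares 12, 2, 6 and picks Light; Echo would get 5.
- Y: Delta compares 13, 4, 12 and picks Light; Echo would get 8.
Among 5, 8, the best is 8 at Y. Subgame-perfect outcome: (Light, Y) with payoffs (13, 8).

(Light, Y)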